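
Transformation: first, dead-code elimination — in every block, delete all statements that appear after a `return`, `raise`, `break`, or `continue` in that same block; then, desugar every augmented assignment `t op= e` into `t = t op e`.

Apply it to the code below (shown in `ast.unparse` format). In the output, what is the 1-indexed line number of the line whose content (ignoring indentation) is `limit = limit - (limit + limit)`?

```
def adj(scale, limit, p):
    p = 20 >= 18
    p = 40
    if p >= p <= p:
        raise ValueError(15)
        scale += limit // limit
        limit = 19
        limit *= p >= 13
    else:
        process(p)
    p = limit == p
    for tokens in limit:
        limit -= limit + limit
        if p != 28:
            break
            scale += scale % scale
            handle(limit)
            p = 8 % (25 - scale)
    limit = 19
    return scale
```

Transformed code:
def adj(scale, limit, p):
    p = 20 >= 18
    p = 40
    if p >= p <= p:
        raise ValueError(15)
    else:
        process(p)
    p = limit == p
    for tokens in limit:
        limit = limit - (limit + limit)
        if p != 28:
            break
    limit = 19
    return scale

10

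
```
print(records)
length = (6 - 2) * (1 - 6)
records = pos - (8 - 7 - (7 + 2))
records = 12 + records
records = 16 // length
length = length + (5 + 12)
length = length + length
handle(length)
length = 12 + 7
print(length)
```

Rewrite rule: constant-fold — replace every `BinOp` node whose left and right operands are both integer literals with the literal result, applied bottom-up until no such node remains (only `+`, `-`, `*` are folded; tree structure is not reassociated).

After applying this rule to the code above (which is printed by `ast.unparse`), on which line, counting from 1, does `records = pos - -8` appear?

3

Transformed code:
print(records)
length = -20
records = pos - -8
records = 12 + records
records = 16 // length
length = length + 17
length = length + length
handle(length)
length = 19
print(length)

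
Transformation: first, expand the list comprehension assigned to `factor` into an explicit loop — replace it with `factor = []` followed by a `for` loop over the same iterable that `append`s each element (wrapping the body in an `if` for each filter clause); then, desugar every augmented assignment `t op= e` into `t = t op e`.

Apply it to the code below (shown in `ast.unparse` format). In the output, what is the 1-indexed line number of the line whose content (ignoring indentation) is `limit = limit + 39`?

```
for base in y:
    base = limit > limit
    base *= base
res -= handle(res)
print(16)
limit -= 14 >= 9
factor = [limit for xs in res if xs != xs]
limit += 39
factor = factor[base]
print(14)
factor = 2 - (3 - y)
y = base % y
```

11

Transformed code:
for base in y:
    base = limit > limit
    base = base * base
res = res - handle(res)
print(16)
limit = limit - (14 >= 9)
factor = []
for xs in res:
    if xs != xs:
        factor.append(limit)
limit = limit + 39
factor = factor[base]
print(14)
factor = 2 - (3 - y)
y = base % y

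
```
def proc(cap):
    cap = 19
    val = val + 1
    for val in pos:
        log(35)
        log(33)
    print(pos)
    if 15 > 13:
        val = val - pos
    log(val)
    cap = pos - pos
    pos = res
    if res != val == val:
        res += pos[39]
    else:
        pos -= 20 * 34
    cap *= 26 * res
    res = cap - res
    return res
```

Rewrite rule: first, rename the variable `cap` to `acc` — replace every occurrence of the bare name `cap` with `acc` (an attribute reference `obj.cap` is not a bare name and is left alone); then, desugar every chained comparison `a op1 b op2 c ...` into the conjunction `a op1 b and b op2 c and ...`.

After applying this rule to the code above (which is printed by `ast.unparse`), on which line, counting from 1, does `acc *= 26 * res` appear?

Transformed code:
def proc(acc):
    acc = 19
    val = val + 1
    for val in pos:
        log(35)
        log(33)
    print(pos)
    if 15 > 13:
        val = val - pos
    log(val)
    acc = pos - pos
    pos = res
    if res != val and val == val:
        res += pos[39]
    else:
        pos -= 20 * 34
    acc *= 26 * res
    res = acc - res
    return res

17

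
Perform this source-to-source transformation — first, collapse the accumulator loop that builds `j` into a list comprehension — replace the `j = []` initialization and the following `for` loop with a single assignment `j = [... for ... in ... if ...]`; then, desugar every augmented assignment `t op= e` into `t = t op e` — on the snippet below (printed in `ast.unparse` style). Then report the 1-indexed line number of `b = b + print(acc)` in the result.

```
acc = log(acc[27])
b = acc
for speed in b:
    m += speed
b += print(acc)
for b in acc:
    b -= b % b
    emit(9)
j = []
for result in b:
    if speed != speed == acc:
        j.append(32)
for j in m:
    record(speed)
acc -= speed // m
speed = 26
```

5

Transformed code:
acc = log(acc[27])
b = acc
for speed in b:
    m = m + speed
b = b + print(acc)
for b in acc:
    b = b - b % b
    emit(9)
j = [32 for result in b if speed != speed == acc]
for j in m:
    record(speed)
acc = acc - speed // m
speed = 26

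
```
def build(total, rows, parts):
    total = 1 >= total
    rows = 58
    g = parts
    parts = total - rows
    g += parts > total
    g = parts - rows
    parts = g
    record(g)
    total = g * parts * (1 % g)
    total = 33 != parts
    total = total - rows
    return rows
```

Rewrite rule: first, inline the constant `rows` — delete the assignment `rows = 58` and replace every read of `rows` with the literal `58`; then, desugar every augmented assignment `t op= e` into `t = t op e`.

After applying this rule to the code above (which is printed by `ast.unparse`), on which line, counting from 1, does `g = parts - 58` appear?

Transformed code:
def build(total, rows, parts):
    total = 1 >= total
    g = parts
    parts = total - 58
    g = g + (parts > total)
    g = parts - 58
    parts = g
    record(g)
    total = g * parts * (1 % g)
    total = 33 != parts
    total = total - 58
    return 58

6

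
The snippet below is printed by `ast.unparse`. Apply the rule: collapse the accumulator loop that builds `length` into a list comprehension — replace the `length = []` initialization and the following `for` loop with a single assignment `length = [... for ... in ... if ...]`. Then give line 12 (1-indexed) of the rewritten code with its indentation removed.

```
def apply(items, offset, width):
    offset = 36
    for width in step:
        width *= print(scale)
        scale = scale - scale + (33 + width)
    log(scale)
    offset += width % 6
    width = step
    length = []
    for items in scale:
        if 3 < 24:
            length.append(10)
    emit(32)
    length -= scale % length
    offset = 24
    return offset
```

Transformed code:
def apply(items, offset, width):
    offset = 36
    for width in step:
        width *= print(scale)
        scale = scale - scale + (33 + width)
    log(scale)
    offset += width % 6
    width = step
    length = [10 for items in scale if 3 < 24]
    emit(32)
    length -= scale % length
    offset = 24
    return offset

offset = 24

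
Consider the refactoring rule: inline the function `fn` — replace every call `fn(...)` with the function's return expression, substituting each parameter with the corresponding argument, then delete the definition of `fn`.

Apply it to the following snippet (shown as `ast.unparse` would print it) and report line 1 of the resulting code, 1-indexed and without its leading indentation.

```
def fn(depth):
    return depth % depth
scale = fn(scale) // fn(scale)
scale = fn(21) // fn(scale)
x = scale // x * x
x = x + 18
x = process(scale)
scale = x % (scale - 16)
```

Transformed code:
scale = scale % scale // (scale % scale)
scale = 21 % 21 // (scale % scale)
x = scale // x * x
x = x + 18
x = process(scale)
scale = x % (scale - 16)

scale = scale % scale // (scale % scale)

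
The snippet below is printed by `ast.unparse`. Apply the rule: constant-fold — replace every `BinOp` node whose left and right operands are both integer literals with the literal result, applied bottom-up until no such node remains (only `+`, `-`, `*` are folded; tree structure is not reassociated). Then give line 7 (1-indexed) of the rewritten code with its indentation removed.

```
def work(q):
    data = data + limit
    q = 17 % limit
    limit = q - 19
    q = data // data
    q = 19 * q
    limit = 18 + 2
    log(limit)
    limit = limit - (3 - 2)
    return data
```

limit = 20

Transformed code:
def work(q):
    data = data + limit
    q = 17 % limit
    limit = q - 19
    q = data // data
    q = 19 * q
    limit = 20
    log(limit)
    limit = limit - 1
    return data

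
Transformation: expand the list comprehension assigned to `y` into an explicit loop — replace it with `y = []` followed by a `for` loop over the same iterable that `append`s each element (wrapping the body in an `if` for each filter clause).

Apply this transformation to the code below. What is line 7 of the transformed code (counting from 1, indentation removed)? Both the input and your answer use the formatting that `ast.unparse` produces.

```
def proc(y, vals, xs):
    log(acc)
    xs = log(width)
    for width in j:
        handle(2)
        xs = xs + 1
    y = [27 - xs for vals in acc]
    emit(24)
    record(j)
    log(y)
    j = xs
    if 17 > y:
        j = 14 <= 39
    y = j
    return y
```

y = []

Transformed code:
def proc(y, vals, xs):
    log(acc)
    xs = log(width)
    for width in j:
        handle(2)
        xs = xs + 1
    y = []
    for vals in acc:
        y.append(27 - xs)
    emit(24)
    record(j)
    log(y)
    j = xs
    if 17 > y:
        j = 14 <= 39
    y = j
    return y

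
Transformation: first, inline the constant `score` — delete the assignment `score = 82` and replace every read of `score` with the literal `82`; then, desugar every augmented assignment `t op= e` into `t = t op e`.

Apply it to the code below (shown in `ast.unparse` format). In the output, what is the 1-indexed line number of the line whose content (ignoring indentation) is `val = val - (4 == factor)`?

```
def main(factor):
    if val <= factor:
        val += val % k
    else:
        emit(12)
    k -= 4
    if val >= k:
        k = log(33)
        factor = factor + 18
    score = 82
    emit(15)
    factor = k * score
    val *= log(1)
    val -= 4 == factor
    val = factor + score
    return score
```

Transformed code:
def main(factor):
    if val <= factor:
        val = val + val % k
    else:
        emit(12)
    k = k - 4
    if val >= k:
        k = log(33)
        factor = factor + 18
    emit(15)
    factor = k * 82
    val = val * log(1)
    val = val - (4 == factor)
    val = factor + 82
    return 82

13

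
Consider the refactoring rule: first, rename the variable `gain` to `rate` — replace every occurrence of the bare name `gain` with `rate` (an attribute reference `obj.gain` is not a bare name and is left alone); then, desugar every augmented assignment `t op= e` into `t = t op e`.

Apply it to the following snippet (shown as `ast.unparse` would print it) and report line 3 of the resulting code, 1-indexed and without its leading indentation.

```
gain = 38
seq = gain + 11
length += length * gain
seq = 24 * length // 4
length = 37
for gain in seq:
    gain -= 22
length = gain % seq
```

Transformed code:
rate = 38
seq = rate + 11
length = length + length * rate
seq = 24 * length // 4
length = 37
for rate in seq:
    rate = rate - 22
length = rate % seq

length = length + length * rate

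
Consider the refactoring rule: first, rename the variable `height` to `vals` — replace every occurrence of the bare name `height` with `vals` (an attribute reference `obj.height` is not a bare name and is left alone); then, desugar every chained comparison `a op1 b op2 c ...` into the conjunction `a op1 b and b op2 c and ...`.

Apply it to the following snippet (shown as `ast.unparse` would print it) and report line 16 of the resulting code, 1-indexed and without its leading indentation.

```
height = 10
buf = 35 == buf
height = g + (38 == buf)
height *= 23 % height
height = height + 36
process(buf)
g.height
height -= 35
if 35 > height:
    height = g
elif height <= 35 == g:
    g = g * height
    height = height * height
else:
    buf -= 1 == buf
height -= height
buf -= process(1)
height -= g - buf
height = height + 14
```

Transformed code:
vals = 10
buf = 35 == buf
vals = g + (38 == buf)
vals *= 23 % vals
vals = vals + 36
process(buf)
g.height
vals -= 35
if 35 > vals:
    vals = g
elif vals <= 35 and 35 == g:
    g = g * vals
    vals = vals * vals
else:
    buf -= 1 == buf
vals -= vals
buf -= process(1)
vals -= g - buf
vals = vals + 14

vals -= vals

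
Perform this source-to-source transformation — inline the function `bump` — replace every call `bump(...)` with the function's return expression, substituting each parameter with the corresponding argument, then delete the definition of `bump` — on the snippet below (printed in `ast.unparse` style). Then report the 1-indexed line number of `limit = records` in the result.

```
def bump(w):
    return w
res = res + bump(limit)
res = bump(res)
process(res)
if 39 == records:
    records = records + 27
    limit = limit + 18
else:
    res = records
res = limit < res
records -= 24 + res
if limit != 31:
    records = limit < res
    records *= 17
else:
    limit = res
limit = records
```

Transformed code:
res = res + limit
res = res
process(res)
if 39 == records:
    records = records + 27
    limit = limit + 18
else:
    res = records
res = limit < res
records -= 24 + res
if limit != 31:
    records = limit < res
    records *= 17
else:
    limit = res
limit = records

16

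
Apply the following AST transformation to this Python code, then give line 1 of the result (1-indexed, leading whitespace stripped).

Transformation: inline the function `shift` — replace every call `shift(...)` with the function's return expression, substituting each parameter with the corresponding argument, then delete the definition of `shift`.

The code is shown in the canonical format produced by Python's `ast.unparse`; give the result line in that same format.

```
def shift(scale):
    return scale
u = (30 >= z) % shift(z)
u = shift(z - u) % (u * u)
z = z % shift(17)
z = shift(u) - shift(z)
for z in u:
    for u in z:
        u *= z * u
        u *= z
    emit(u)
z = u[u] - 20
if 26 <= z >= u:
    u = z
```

u = (30 >= z) % z

Transformed code:
u = (30 >= z) % z
u = (z - u) % (u * u)
z = z % 17
z = u - z
for z in u:
    for u in z:
        u *= z * u
        u *= z
    emit(u)
z = u[u] - 20
if 26 <= z >= u:
    u = z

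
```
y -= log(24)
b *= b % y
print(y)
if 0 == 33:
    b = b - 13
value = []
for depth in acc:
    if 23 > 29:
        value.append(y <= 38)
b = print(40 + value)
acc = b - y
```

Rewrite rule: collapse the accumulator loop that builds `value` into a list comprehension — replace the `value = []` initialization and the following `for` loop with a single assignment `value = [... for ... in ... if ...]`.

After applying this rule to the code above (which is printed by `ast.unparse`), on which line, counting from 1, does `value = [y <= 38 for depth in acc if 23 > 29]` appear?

6

Transformed code:
y -= log(24)
b *= b % y
print(y)
if 0 == 33:
    b = b - 13
value = [y <= 38 for depth in acc if 23 > 29]
b = print(40 + value)
acc = b - y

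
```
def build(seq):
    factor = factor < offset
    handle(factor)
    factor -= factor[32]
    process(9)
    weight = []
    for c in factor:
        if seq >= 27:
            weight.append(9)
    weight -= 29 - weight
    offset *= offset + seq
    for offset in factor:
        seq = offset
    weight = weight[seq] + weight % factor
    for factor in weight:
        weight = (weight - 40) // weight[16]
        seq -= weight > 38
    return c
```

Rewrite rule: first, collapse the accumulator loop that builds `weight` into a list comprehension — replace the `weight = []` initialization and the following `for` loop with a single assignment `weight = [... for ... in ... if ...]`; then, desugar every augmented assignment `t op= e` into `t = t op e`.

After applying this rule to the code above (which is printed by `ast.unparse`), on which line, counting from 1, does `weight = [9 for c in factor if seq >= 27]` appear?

6

Transformed code:
def build(seq):
    factor = factor < offset
    handle(factor)
    factor = factor - factor[32]
    process(9)
    weight = [9 for c in factor if seq >= 27]
    weight = weight - (29 - weight)
    offset = offset * (offset + seq)
    for offset in factor:
        seq = offset
    weight = weight[seq] + weight % factor
    for factor in weight:
        weight = (weight - 40) // weight[16]
        seq = seq - (weight > 38)
    return c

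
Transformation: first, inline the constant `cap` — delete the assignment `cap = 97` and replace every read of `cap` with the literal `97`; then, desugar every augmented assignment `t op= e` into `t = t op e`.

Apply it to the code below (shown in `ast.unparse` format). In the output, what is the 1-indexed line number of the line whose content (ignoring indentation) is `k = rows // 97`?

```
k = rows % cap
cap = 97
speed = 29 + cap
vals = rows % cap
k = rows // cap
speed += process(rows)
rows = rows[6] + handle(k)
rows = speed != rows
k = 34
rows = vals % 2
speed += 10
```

4

Transformed code:
k = rows % 97
speed = 29 + 97
vals = rows % 97
k = rows // 97
speed = speed + process(rows)
rows = rows[6] + handle(k)
rows = speed != rows
k = 34
rows = vals % 2
speed = speed + 10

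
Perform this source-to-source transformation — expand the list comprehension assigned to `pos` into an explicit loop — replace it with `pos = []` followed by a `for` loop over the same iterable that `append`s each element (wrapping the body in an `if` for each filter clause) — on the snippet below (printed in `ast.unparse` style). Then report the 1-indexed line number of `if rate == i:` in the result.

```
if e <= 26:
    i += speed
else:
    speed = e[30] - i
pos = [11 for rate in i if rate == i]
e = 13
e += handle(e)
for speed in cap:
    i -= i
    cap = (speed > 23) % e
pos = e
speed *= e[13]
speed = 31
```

Transformed code:
if e <= 26:
    i += speed
else:
    speed = e[30] - i
pos = []
for rate in i:
    if rate == i:
        pos.append(11)
e = 13
e += handle(e)
for speed in cap:
    i -= i
    cap = (speed > 23) % e
pos = e
speed *= e[13]
speed = 31

7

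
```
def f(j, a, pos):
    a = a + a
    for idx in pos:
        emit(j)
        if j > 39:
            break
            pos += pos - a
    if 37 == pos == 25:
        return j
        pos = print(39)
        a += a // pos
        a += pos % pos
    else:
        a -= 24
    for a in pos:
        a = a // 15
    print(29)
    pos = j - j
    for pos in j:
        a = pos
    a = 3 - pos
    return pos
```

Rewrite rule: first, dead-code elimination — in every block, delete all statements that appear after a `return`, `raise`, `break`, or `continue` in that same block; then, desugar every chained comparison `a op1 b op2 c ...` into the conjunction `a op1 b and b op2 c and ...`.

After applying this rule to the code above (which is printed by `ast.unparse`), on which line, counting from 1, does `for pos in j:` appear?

Transformed code:
def f(j, a, pos):
    a = a + a
    for idx in pos:
        emit(j)
        if j > 39:
            break
    if 37 == pos and pos == 25:
        return j
    else:
        a -= 24
    for a in pos:
        a = a // 15
    print(29)
    pos = j - j
    for pos in j:
        a = pos
    a = 3 - pos
    return pos

15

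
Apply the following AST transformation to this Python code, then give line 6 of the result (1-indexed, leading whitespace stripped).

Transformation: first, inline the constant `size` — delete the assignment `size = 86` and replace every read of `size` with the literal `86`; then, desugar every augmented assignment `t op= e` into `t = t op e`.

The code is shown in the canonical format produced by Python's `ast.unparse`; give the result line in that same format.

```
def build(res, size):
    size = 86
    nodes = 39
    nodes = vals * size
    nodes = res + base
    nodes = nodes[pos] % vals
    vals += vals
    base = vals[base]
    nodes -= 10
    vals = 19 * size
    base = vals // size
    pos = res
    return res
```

vals = vals + vals

Transformed code:
def build(res, size):
    nodes = 39
    nodes = vals * 86
    nodes = res + base
    nodes = nodes[pos] % vals
    vals = vals + vals
    base = vals[base]
    nodes = nodes - 10
    vals = 19 * 86
    base = vals // 86
    pos = res
    return res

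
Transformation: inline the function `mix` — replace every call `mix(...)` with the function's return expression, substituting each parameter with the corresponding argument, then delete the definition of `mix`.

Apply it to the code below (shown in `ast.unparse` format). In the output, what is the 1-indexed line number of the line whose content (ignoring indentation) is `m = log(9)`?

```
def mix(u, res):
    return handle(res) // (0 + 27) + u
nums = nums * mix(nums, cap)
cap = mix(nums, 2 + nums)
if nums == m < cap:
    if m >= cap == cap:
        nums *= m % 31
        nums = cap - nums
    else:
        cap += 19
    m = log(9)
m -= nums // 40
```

9

Transformed code:
nums = nums * (handle(cap) // (0 + 27) + nums)
cap = handle(2 + nums) // (0 + 27) + nums
if nums == m < cap:
    if m >= cap == cap:
        nums *= m % 31
        nums = cap - nums
    else:
        cap += 19
    m = log(9)
m -= nums // 40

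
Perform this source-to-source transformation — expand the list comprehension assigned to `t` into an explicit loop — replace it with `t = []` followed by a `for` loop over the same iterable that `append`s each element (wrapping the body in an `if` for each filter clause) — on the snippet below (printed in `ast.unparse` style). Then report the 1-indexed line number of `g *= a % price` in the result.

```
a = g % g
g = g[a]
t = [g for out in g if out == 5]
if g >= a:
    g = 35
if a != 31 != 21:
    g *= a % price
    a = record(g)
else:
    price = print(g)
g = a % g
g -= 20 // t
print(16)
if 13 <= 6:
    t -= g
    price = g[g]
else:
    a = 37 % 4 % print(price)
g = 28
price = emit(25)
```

10

Transformed code:
a = g % g
g = g[a]
t = []
for out in g:
    if out == 5:
        t.append(g)
if g >= a:
    g = 35
if a != 31 != 21:
    g *= a % price
    a = record(g)
else:
    price = print(g)
g = a % g
g -= 20 // t
print(16)
if 13 <= 6:
    t -= g
    price = g[g]
else:
    a = 37 % 4 % print(price)
g = 28
price = emit(25)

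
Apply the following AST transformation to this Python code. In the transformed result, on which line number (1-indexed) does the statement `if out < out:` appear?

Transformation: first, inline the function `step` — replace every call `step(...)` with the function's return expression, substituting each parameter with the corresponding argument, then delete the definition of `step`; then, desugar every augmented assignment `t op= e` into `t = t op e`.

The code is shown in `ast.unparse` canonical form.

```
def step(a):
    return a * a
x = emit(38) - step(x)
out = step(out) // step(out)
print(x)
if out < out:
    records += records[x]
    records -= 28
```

Transformed code:
x = emit(38) - x * x
out = out * out // (out * out)
print(x)
if out < out:
    records = records + records[x]
    records = records - 28

4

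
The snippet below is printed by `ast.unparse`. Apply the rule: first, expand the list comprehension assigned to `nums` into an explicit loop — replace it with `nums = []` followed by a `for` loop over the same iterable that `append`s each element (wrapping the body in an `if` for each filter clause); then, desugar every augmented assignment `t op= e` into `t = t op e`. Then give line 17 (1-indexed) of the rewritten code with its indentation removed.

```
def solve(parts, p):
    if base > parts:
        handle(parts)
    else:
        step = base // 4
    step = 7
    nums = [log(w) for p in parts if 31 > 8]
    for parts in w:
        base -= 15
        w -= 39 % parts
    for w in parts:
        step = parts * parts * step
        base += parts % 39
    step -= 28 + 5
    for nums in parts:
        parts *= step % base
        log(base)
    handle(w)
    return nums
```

Transformed code:
def solve(parts, p):
    if base > parts:
        handle(parts)
    else:
        step = base // 4
    step = 7
    nums = []
    for p in parts:
        if 31 > 8:
            nums.append(log(w))
    for parts in w:
        base = base - 15
        w = w - 39 % parts
    for w in parts:
        step = parts * parts * step
        base = base + parts % 39
    step = step - (28 + 5)
    for nums in parts:
        parts = parts * (step % base)
        log(base)
    handle(w)
    return nums

step = step - (28 + 5)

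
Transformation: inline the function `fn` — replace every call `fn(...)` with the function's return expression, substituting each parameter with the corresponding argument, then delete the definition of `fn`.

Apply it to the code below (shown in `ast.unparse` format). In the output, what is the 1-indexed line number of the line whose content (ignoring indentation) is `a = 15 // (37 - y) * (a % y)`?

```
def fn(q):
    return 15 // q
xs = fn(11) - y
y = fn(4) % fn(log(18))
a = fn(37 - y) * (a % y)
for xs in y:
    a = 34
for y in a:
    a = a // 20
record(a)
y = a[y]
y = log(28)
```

Transformed code:
xs = 15 // 11 - y
y = 15 // 4 % (15 // log(18))
a = 15 // (37 - y) * (a % y)
for xs in y:
    a = 34
for y in a:
    a = a // 20
record(a)
y = a[y]
y = log(28)

3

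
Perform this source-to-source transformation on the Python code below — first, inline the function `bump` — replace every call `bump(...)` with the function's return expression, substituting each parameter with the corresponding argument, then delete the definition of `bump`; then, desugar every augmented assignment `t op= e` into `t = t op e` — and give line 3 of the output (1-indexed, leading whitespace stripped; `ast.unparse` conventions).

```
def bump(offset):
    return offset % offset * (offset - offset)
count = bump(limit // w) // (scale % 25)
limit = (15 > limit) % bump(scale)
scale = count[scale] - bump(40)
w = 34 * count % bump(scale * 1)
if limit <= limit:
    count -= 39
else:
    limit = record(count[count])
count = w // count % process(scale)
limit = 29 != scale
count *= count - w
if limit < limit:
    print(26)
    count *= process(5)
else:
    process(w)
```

scale = count[scale] - 40 % 40 * (40 - 40)

Transformed code:
count = limit // w % (limit // w) * (limit // w - limit // w) // (scale % 25)
limit = (15 > limit) % (scale % scale * (scale - scale))
scale = count[scale] - 40 % 40 * (40 - 40)
w = 34 * count % (scale * 1 % (scale * 1) * (scale * 1 - scale * 1))
if limit <= limit:
    count = count - 39
else:
    limit = record(count[count])
count = w // count % process(scale)
limit = 29 != scale
count = count * (count - w)
if limit < limit:
    print(26)
    count = count * process(5)
else:
    process(w)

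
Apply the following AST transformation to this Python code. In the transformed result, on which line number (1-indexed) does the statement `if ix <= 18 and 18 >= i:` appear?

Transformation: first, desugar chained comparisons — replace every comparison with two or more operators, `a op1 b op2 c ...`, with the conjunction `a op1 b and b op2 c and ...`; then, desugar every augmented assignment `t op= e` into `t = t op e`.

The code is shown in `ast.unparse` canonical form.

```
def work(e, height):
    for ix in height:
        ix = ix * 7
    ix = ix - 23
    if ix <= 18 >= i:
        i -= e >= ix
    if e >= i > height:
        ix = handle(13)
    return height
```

5

Transformed code:
def work(e, height):
    for ix in height:
        ix = ix * 7
    ix = ix - 23
    if ix <= 18 and 18 >= i:
        i = i - (e >= ix)
    if e >= i and i > height:
        ix = handle(13)
    return height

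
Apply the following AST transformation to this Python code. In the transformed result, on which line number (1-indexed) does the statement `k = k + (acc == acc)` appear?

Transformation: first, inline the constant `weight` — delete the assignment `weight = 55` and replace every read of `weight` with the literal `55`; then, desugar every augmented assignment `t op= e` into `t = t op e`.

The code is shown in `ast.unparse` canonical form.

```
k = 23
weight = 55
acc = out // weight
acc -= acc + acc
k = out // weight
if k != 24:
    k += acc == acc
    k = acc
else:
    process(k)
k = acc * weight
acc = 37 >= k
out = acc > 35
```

6

Transformed code:
k = 23
acc = out // 55
acc = acc - (acc + acc)
k = out // 55
if k != 24:
    k = k + (acc == acc)
    k = acc
else:
    process(k)
k = acc * 55
acc = 37 >= k
out = acc > 35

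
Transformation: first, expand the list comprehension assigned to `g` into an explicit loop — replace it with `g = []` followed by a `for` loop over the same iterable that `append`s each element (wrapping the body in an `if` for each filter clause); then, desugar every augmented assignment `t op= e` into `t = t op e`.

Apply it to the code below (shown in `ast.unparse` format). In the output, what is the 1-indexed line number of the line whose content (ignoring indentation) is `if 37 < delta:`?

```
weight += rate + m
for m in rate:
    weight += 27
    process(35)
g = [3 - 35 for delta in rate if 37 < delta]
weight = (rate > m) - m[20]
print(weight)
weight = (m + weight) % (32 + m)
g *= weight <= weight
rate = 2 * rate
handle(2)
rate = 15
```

7

Transformed code:
weight = weight + (rate + m)
for m in rate:
    weight = weight + 27
    process(35)
g = []
for delta in rate:
    if 37 < delta:
        g.append(3 - 35)
weight = (rate > m) - m[20]
print(weight)
weight = (m + weight) % (32 + m)
g = g * (weight <= weight)
rate = 2 * rate
handle(2)
rate = 15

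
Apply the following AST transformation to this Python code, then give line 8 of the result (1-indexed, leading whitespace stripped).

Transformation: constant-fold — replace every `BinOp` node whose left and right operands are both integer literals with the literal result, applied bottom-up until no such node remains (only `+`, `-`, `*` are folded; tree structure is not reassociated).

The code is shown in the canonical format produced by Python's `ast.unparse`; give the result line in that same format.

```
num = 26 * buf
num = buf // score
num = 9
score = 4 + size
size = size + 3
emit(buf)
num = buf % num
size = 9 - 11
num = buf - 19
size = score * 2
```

Transformed code:
num = 26 * buf
num = buf // score
num = 9
score = 4 + size
size = size + 3
emit(buf)
num = buf % num
size = -2
num = buf - 19
size = score * 2

size = -2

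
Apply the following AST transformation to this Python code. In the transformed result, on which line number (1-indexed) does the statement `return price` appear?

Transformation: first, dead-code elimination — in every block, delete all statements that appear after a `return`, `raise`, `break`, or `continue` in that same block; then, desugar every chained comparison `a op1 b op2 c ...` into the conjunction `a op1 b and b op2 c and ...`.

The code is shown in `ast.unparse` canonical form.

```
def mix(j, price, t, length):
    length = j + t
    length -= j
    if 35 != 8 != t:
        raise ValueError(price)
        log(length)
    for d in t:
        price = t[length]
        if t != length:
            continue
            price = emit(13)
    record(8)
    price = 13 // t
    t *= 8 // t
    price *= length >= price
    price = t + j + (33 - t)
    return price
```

Transformed code:
def mix(j, price, t, length):
    length = j + t
    length -= j
    if 35 != 8 and 8 != t:
        raise ValueError(price)
    for d in t:
        price = t[length]
        if t != length:
            continue
    record(8)
    price = 13 // t
    t *= 8 // t
    price *= length >= price
    price = t + j + (33 - t)
    return price

15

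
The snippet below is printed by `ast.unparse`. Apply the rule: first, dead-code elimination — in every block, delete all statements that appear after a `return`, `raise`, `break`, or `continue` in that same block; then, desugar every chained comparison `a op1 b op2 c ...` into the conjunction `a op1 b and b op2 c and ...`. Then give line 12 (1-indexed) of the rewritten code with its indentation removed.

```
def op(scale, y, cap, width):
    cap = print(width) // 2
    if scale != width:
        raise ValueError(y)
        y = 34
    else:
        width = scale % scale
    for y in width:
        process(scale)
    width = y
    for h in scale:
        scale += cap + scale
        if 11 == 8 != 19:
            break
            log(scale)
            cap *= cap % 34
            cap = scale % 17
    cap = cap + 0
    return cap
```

Transformed code:
def op(scale, y, cap, width):
    cap = print(width) // 2
    if scale != width:
        raise ValueError(y)
    else:
        width = scale % scale
    for y in width:
        process(scale)
    width = y
    for h in scale:
        scale += cap + scale
        if 11 == 8 and 8 != 19:
            break
    cap = cap + 0
    return cap

if 11 == 8 and 8 != 19:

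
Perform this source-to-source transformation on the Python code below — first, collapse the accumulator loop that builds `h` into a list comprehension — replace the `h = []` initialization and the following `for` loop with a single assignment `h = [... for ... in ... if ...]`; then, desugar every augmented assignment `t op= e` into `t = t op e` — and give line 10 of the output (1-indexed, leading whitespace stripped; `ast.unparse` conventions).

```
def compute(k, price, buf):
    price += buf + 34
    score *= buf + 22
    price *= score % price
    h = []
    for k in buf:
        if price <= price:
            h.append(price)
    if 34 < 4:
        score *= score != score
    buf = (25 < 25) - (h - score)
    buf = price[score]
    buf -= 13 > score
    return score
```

Transformed code:
def compute(k, price, buf):
    price = price + (buf + 34)
    score = score * (buf + 22)
    price = price * (score % price)
    h = [price for k in buf if price <= price]
    if 34 < 4:
        score = score * (score != score)
    buf = (25 < 25) - (h - score)
    buf = price[score]
    buf = buf - (13 > score)
    return score

buf = buf - (13 > score)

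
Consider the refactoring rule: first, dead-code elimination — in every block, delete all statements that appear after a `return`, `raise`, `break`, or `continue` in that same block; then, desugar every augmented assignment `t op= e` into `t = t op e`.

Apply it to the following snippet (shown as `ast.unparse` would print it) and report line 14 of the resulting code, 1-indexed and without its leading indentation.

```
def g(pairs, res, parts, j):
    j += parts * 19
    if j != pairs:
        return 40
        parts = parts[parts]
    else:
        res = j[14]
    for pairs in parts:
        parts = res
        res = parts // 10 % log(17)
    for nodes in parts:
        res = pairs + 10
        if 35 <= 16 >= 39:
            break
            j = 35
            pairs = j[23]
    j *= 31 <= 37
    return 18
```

Transformed code:
def g(pairs, res, parts, j):
    j = j + parts * 19
    if j != pairs:
        return 40
    else:
        res = j[14]
    for pairs in parts:
        parts = res
        res = parts // 10 % log(17)
    for nodes in parts:
        res = pairs + 10
        if 35 <= 16 >= 39:
            break
    j = j * (31 <= 37)
    return 18

j = j * (31 <= 37)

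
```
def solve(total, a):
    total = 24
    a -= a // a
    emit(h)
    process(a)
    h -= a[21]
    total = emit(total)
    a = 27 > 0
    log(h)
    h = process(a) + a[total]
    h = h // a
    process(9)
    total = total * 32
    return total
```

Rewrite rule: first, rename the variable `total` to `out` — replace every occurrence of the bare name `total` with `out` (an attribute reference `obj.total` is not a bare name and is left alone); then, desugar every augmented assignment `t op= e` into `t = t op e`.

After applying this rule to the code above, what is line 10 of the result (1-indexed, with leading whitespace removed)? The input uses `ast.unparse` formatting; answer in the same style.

Transformed code:
def solve(out, a):
    out = 24
    a = a - a // a
    emit(h)
    process(a)
    h = h - a[21]
    out = emit(out)
    a = 27 > 0
    log(h)
    h = process(a) + a[out]
    h = h // a
    process(9)
    out = out * 32
    return out

h = process(a) + a[out]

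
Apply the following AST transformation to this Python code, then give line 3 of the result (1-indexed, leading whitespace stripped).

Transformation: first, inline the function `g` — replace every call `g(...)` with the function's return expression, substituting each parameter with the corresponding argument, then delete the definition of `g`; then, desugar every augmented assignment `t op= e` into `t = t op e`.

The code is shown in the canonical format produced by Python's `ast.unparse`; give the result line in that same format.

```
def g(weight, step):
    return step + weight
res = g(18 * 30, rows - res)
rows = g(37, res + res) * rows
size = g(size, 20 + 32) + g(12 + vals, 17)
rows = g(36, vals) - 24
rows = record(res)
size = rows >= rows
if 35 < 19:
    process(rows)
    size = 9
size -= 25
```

Transformed code:
res = rows - res + 18 * 30
rows = (res + res + 37) * rows
size = 20 + 32 + size + (17 + (12 + vals))
rows = vals + 36 - 24
rows = record(res)
size = rows >= rows
if 35 < 19:
    process(rows)
    size = 9
size = size - 25

size = 20 + 32 + size + (17 + (12 + vals))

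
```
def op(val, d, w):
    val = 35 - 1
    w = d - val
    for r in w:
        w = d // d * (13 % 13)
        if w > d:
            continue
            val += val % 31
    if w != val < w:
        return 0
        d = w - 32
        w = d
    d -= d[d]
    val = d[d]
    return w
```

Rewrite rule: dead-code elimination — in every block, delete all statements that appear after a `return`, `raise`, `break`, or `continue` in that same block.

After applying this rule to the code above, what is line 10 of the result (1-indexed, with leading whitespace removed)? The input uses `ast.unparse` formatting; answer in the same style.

d -= d[d]

Transformed code:
def op(val, d, w):
    val = 35 - 1
    w = d - val
    for r in w:
        w = d // d * (13 % 13)
        if w > d:
            continue
    if w != val < w:
        return 0
    d -= d[d]
    val = d[d]
    return w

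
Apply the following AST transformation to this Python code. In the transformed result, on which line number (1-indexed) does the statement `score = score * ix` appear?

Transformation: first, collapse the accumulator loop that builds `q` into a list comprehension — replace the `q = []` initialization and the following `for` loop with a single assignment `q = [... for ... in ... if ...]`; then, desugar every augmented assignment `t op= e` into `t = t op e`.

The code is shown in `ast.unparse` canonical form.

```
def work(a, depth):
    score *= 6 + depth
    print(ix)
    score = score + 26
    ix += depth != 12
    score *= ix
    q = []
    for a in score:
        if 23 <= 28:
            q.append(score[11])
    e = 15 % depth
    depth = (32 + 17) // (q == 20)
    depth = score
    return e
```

6

Transformed code:
def work(a, depth):
    score = score * (6 + depth)
    print(ix)
    score = score + 26
    ix = ix + (depth != 12)
    score = score * ix
    q = [score[11] for a in score if 23 <= 28]
    e = 15 % depth
    depth = (32 + 17) // (q == 20)
    depth = score
    return e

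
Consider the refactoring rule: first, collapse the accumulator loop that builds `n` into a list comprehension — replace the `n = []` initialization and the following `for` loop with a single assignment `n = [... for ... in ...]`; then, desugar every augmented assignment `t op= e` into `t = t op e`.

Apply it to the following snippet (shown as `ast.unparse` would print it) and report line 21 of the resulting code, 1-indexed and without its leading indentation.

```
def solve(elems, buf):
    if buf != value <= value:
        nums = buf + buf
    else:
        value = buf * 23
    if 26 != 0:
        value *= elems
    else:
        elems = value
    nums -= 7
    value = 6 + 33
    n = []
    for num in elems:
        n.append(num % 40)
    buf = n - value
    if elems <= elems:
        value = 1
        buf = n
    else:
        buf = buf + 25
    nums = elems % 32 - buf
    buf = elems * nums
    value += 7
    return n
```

value = value + 7

Transformed code:
def solve(elems, buf):
    if buf != value <= value:
        nums = buf + buf
    else:
        value = buf * 23
    if 26 != 0:
        value = value * elems
    else:
        elems = value
    nums = nums - 7
    value = 6 + 33
    n = [num % 40 for num in elems]
    buf = n - value
    if elems <= elems:
        value = 1
        buf = n
    else:
        buf = buf + 25
    nums = elems % 32 - buf
    buf = elems * nums
    value = value + 7
    return n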